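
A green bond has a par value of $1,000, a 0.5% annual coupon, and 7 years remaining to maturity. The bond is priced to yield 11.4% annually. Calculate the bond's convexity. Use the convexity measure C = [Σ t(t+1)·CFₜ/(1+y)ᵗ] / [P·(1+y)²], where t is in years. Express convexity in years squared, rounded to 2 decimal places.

With y = 0.114:
  t   CF        PV=CF/(1+0.114)^t    t·PV        t(t+1)·PV
  1         5.00         4.4883         4.4883           8.9767
  2         5.00         4.0290         8.0580          24.1741
  3         5.00         3.6167        10.8501          43.4006
  4         5.00         3.2466        12.9864          64.9321
  5         5.00         2.9144        14.5718          87.4310
  6         5.00         2.6161        15.6968         109.8773
  7     1,005.00       472.0301     3,304.2109      26,433.6876
  Σ                    492.9413     3,370.8625      26,772.4794
P = 492.9413.
Convexity = Σ t(t+1)·PV / [P·(1+y)²] = 26,772.4794 / (492.9413 × 1.240996) = 43.76460.

43.76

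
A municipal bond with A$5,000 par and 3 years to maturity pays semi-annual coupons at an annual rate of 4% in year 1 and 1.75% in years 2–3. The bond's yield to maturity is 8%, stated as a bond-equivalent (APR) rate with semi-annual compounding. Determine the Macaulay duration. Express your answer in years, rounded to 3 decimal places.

2.874 years

Periodic yield y = 0.04. Discount each cash flow and weight by its period:
  t   CF        PV=CF/(1+0.04)^t    t·PV
  1       100.00        96.1538        96.1538
  2       100.00        92.4556       184.9112
  3        43.75        38.8936       116.6808
  4        43.75        37.3977       149.5907
  5        43.75        35.9593       179.7966
  6     5,043.75     3,986.1489    23,916.8933
  Σ                  4,287.0089    24,644.0265
Price P = Σ PV = 4,287.0089.
Macaulay duration = Σ(t·PV) / P = 24,644.0265 / 4,287.0089 = 5.74854 half-year periods.
In years: 5.74854 / 2 = 2.87427 years.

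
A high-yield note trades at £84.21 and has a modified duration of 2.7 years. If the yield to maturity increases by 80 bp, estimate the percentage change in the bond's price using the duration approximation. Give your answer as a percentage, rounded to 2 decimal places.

-2.16%

Duration approximation: ΔP/P ≈ -D_mod · Δy = -2.7 × (+0.008) = -0.021600.
As a percentage: -2.1600%.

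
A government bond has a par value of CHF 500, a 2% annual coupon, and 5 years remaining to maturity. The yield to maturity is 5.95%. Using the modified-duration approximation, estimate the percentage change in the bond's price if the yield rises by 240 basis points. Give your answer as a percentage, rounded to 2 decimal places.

Periodic yield y = 0.0595. Modified duration first:
  t   CF        PV=CF/(1+0.0595)^t    t·PV
  1        10.00         9.4384         9.4384
  2        10.00         8.9084        17.8167
  3        10.00         8.4081        25.2243
  4        10.00         7.9359        31.7436
  5       510.00       382.0018     1,910.0088
  Σ                    416.6925     1,994.2318
P = 416.6925; D_Mac = 4.78586 yrs; D_mod = 4.78586/(1+0.0595) = 4.51709 yrs.
ΔP/P ≈ -D_mod · Δy = -4.51709 × (+0.024) = -0.108410 = -10.8410%.

-10.84%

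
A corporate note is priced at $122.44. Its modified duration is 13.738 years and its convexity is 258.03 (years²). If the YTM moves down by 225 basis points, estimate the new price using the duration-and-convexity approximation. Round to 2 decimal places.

Duration effect: -D_mod·Δy = -13.738 × (-0.0225) = +0.309105
Convexity effect: ½·C·(Δy)² = 0.5 × 258.03 × (-0.0225)² = +0.06531384375
ΔP/P ≈ +0.309105 + 0.06531384375 = +0.37441884375
New price ≈ 122.44 × (1 + 0.37441884375) = 168.28384322875.

$168.28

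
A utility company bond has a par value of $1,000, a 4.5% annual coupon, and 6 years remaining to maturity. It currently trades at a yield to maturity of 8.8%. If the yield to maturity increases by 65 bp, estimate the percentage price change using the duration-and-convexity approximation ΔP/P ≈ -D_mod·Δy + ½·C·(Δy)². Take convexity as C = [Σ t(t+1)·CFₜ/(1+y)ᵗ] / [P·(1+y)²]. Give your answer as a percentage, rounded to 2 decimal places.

-3.11%

With y = 0.088:
  t   CF        PV=CF/(1+0.088)^t    t·PV        t(t+1)·PV
  1        45.00        41.3603        41.3603          82.7206
  2        45.00        38.0150        76.0300         228.0899
  3        45.00        34.9402       104.8207         419.2828
  4        45.00        32.1142       128.4567         642.2837
  5        45.00        29.5167       147.5836         885.5015
  6     1,045.00       630.0034     3,780.0206      26,460.1443
  Σ                    805.9498     4,278.2719      28,718.0228
P = 805.9498; D_Mac = 5.30836 yrs; D_mod = 4.87901 yrs; C = 30.10154.
Duration effect: -4.87901 × (+0.0065) = -0.031714
Convexity effect: 0.5 × 30.10154 × (0.0065)² = +0.0006359
ΔP/P ≈ -0.031714 + 0.0006359 = -0.031078 = -3.1078%.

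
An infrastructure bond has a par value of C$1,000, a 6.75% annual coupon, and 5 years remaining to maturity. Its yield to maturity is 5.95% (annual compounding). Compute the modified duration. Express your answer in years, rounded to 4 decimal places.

Periodic yield y = 0.0595. First find Macaulay duration:
  t   CF        PV=CF/(1+0.0595)^t    t·PV
  1        67.50        63.7093        63.7093
  2        67.50        60.1315       120.2629
  3        67.50        56.7546       170.2637
  4        67.50        53.5673       214.2693
  5     1,067.50       799.5821     3,997.9106
  Σ                  1,033.7448     4,566.4159
P = 1,033.7448; Macaulay duration = 4,566.4159 / 1,033.7448 = 4.41735 years.
Modified duration = D_Mac / (1 + y) = 4.41735 / 1.0595 = 4.16928 years.

4.1693 years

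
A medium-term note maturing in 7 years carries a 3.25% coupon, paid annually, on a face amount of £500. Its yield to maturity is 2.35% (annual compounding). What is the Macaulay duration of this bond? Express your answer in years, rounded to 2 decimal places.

6.39 years

Periodic yield y = 0.0235. Discount each cash flow and weight by its year:
  t   CF        PV=CF/(1+0.0235)^t    t·PV
  1        16.25        15.8769        15.8769
  2        16.25        15.5124        31.0247
  3        16.25        15.1562        45.4685
  4        16.25        14.8082        59.2328
  5        16.25        14.4682        72.3409
  6        16.25        14.1360        84.8160
  7       516.25       438.7783     3,071.4481
  Σ                    528.7361     3,380.2079
Price P = Σ PV = 528.7361.
Macaulay duration = Σ(t·PV) / P = 3,380.2079 / 528.7361 = 6.39300 years.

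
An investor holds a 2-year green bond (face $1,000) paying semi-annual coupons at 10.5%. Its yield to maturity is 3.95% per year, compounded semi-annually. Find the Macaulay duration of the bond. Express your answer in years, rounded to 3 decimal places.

Periodic yield y = 0.01975. Discount each cash flow and weight by its period:
  t   CF        PV=CF/(1+0.01975)^t    t·PV
  1        52.50        51.4832        51.4832
  2        52.50        50.4861       100.9722
  3        52.50        49.5083       148.5250
  4     1,052.50       973.3012     3,893.2047
  Σ                  1,124.7788     4,194.1851
Price P = Σ PV = 1,124.7788.
Macaulay duration = Σ(t·PV) / P = 4,194.1851 / 1,124.7788 = 3.72890 half-year periods.
In years: 3.72890 / 2 = 1.86445 years.

1.864 years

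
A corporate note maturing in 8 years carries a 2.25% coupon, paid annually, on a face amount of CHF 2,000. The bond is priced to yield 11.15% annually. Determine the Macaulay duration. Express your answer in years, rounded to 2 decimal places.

Periodic yield y = 0.1115. Discount each cash flow and weight by its year:
  t   CF        PV=CF/(1+0.1115)^t    t·PV
  1        45.00        40.4858        40.4858
  2        45.00        36.4245        72.8490
  3        45.00        32.7706        98.3117
  4        45.00        29.4832       117.9328
  5        45.00        26.5256       132.6280
  6        45.00        23.8647       143.1881
  7        45.00        21.4707       150.2949
  8     2,045.00       877.8445     7,022.7557
  Σ                  1,088.8696     7,778.4461
Price P = Σ PV = 1,088.8696.
Macaulay duration = Σ(t·PV) / P = 7,778.4461 / 1,088.8696 = 7.14360 years.

7.14 years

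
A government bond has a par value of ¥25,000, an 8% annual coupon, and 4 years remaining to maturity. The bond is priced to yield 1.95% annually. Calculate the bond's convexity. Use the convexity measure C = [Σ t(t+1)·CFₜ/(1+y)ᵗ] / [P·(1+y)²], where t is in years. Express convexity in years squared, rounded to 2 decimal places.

With y = 0.0195:
  t   CF        PV=CF/(1+0.0195)^t    t·PV        t(t+1)·PV
  1     2,000.00     1,961.7460     1,961.7460       3,923.4919
  2     2,000.00     1,924.2236     3,848.4472      11,545.3416
  3     2,000.00     1,887.4189     5,662.2568      22,649.0271
  4    27,000.00    24,992.7960    99,971.1839     499,855.9193
  Σ                 30,766.1844   111,443.6338     537,973.7798
P = 30,766.1844.
Convexity = Σ t(t+1)·PV / [P·(1+y)²] = 537,973.7798 / (30,766.1844 × 1.039380) = 16.82337.

16.82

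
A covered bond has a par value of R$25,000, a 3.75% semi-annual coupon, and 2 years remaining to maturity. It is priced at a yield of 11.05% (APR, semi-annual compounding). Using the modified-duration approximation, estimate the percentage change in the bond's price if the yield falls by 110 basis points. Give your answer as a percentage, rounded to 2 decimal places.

Periodic yield y = 0.05525. Modified duration first:
  t   CF        PV=CF/(1+0.05525)^t    t·PV
  1       468.75       444.2075       444.2075
  2       468.75       420.9500       841.9001
  3       468.75       398.9103     1,196.7308
  4    25,468.75    20,539.3260    82,157.3038
  Σ                 21,803.3938    84,640.1422
P = 21,803.3938; D_Mac = 3.88197 half-year periods = 1.94099 yrs; D_mod = 1.94099/(1+0.05525) = 1.83936 yrs.
ΔP/P ≈ -D_mod · Δy = -1.83936 × (-0.011) = +0.020233 = +2.0233%.

+2.02%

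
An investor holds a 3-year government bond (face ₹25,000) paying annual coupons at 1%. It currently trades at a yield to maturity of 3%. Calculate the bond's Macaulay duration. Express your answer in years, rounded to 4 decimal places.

2.9694 years

Periodic yield y = 0.03. Discount each cash flow and weight by its year:
  t   CF        PV=CF/(1+0.03)^t    t·PV
  1       250.00       242.7184       242.7184
  2       250.00       235.6490       471.2980
  3    25,250.00    23,107.3269    69,321.9807
  Σ                 23,585.6943    70,035.9971
Price P = Σ PV = 23,585.6943.
Macaulay duration = Σ(t·PV) / P = 70,035.9971 / 23,585.6943 = 2.96943 years.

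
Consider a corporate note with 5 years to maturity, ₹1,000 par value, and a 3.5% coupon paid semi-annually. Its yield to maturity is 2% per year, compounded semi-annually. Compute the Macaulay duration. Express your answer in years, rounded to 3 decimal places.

4.645 years

Periodic yield y = 0.01. Discount each cash flow and weight by its period:
  t   CF        PV=CF/(1+0.01)^t    t·PV
  1        17.50        17.3267        17.3267
  2        17.50        17.1552        34.3104
  3        17.50        16.9853        50.9560
  4        17.50        16.8172        67.2686
  5        17.50        16.6506        83.2532
  6        17.50        16.4858        98.9147
  7        17.50        16.3226       114.2580
  8        17.50        16.1610       129.2877
  9        17.50        16.0009       144.0085
  10    1,017.50       921.1295     9,211.2948
  Σ                  1,071.0348     9,950.8786
Price P = Σ PV = 1,071.0348.
Macaulay duration = Σ(t·PV) / P = 9,950.8786 / 1,071.0348 = 9.29090 half-year periods.
In years: 9.29090 / 2 = 4.64545 years.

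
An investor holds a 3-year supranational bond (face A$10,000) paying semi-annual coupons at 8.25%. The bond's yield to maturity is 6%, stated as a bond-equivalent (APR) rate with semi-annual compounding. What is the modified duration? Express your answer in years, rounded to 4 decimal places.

2.6482 years

Periodic yield y = 0.03. First find Macaulay duration:
  t   CF        PV=CF/(1+0.03)^t    t·PV
  1       412.50       400.4854       400.4854
  2       412.50       388.8208       777.6416
  3       412.50       377.4959     1,132.4878
  4       412.50       366.5009     1,466.0036
  5       412.50       355.8261     1,779.1306
  6    10,412.50     8,720.3048    52,321.8289
  Σ                 10,609.4340    57,877.5780
P = 10,609.4340; Macaulay duration = 57,877.5780 / 10,609.4340 = 5.45529 half-year periods = 2.72765 years.
Modified duration = D_Mac / (1 + y) = 2.72765 / 1.03 = 2.64820 years.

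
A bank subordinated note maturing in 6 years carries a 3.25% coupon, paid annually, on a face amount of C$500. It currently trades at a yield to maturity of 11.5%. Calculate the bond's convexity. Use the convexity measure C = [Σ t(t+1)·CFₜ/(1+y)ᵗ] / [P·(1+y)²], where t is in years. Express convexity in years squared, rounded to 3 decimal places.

29.492

With y = 0.115:
  t   CF        PV=CF/(1+0.115)^t    t·PV        t(t+1)·PV
  1        16.25        14.5740        14.5740          29.1480
  2        16.25        13.0708        26.1417          78.4251
  3        16.25        11.7227        35.1682         140.6728
  4        16.25        10.5137        42.0546         210.2732
  5        16.25         9.4293        47.1465         282.8787
  6       516.25       268.6649     1,611.9891      11,283.9240
  Σ                    327.9754     1,777.0741      12,025.3217
P = 327.9754.
Convexity = Σ t(t+1)·PV / [P·(1+y)²] = 12,025.3217 / (327.9754 × 1.243225) = 29.49210.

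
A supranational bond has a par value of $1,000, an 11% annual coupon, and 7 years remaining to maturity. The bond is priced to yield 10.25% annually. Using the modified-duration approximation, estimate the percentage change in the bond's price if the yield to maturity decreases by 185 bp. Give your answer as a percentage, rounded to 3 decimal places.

Periodic yield y = 0.1025. Modified duration first:
  t   CF        PV=CF/(1+0.1025)^t    t·PV
  1       110.00        99.7732        99.7732
  2       110.00        90.4973       180.9945
  3       110.00        82.0837       246.2511
  4       110.00        74.4523       297.8093
  5       110.00        67.5305       337.6523
  6       110.00        61.2521       367.5127
  7     1,110.00       560.6254     3,924.3780
  Σ                  1,036.2145     5,454.3712
P = 1,036.2145; D_Mac = 5.26375 yrs; D_mod = 5.26375/(1+0.1025) = 4.77437 yrs.
ΔP/P ≈ -D_mod · Δy = -4.77437 × (-0.0185) = +0.088326 = +8.8326%.

+8.833%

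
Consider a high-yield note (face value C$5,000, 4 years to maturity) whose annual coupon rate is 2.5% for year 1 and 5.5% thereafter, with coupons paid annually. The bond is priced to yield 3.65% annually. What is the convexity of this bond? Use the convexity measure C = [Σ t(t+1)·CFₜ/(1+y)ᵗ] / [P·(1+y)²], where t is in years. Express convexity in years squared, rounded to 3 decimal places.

With y = 0.0365:
  t   CF        PV=CF/(1+0.0365)^t    t·PV        t(t+1)·PV
  1       125.00       120.5982       120.5982         241.1963
  2       275.00       255.9730       511.9459       1,535.8377
  3       275.00       246.9590       740.8769       2,963.5074
  4     5,275.00     4,570.3056    18,281.2223      91,406.1115
  Σ                  5,193.8356    19,654.6432      96,146.6530
P = 5,193.8356.
Convexity = Σ t(t+1)·PV / [P·(1+y)²] = 96,146.6530 / (5,193.8356 × 1.074332) = 17.23088.

17.231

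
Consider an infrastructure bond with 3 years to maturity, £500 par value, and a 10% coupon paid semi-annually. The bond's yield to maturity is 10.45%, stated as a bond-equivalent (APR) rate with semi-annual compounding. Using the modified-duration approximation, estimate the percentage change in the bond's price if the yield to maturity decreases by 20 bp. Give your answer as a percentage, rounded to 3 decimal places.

Periodic yield y = 0.05225. Modified duration first:
  t   CF        PV=CF/(1+0.05225)^t    t·PV
  1        25.00        23.7586        23.7586
  2        25.00        22.5789        45.1577
  3        25.00        21.4577        64.3731
  4        25.00        20.3922        81.5688
  5        25.00        19.3796        96.8981
  6       525.00       386.7637     2,320.5821
  Σ                    494.3307     2,632.3386
P = 494.3307; D_Mac = 5.32506 half-year periods = 2.66253 yrs; D_mod = 2.66253/(1+0.05225) = 2.53032 yrs.
ΔP/P ≈ -D_mod · Δy = -2.53032 × (-0.002) = +0.005061 = +0.5061%.

+0.506%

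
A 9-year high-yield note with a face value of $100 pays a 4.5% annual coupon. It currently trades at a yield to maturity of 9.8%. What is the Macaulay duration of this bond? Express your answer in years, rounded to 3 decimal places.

7.258 years

Periodic yield y = 0.098. Discount each cash flow and weight by its year:
  t   CF        PV=CF/(1+0.098)^t    t·PV
  1         4.50         4.0984         4.0984
  2         4.50         3.7326         7.4651
  3         4.50         3.3994        10.1983
  4         4.50         3.0960        12.3841
  5         4.50         2.8197        14.0984
  6         4.50         2.5680        15.4081
  7         4.50         2.3388        16.3717
  8         4.50         2.1301        17.0406
  9       104.50        45.0500       405.4504
  Σ                     69.2330       502.5151
Price P = Σ PV = 69.2330.
Macaulay duration = Σ(t·PV) / P = 502.5151 / 69.2330 = 7.25832 years.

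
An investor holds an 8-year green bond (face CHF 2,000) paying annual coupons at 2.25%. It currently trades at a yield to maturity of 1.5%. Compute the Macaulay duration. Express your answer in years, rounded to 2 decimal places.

Periodic yield y = 0.015. Discount each cash flow and weight by its year:
  t   CF        PV=CF/(1+0.015)^t    t·PV
  1        45.00        44.3350        44.3350
  2        45.00        43.6798        87.3596
  3        45.00        43.0343       129.1028
  4        45.00        42.3983       169.5932
  5        45.00        41.7717       208.8586
  6        45.00        41.1544       246.9264
  7        45.00        40.5462       283.8234
  8     2,045.00     1,815.3692    14,522.9540
  Σ                  2,112.2889    15,692.9529
Price P = Σ PV = 2,112.2889.
Macaulay duration = Σ(t·PV) / P = 15,692.9529 / 2,112.2889 = 7.42936 years.

7.43 years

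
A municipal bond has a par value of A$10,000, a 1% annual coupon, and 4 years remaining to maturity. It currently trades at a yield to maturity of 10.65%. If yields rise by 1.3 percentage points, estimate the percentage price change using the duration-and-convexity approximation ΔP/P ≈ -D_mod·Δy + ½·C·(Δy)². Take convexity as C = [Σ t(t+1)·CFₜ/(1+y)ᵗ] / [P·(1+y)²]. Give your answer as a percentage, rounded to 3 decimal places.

With y = 0.1065:
  t   CF        PV=CF/(1+0.1065)^t    t·PV        t(t+1)·PV
  1       100.00        90.3751        90.3751         180.7501
  2       100.00        81.6765       163.3530         490.0591
  3       100.00        73.8152       221.4456         885.7823
  4    10,100.00     6,737.7625    26,951.0501     134,755.2507
  Σ                  6,983.6293    27,426.2238     136,311.8422
P = 6,983.6293; D_Mac = 3.92722 yrs; D_mod = 3.54922 yrs; C = 15.94225.
Duration effect: -3.54922 × (+0.013) = -0.046140
Convexity effect: 0.5 × 15.94225 × (0.013)² = +0.0013471
ΔP/P ≈ -0.046140 + 0.0013471 = -0.044793 = -4.4793%.

-4.479%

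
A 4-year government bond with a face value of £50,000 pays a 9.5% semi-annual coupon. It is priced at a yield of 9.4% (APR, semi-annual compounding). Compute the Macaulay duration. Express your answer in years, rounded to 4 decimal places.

3.4207 years

Periodic yield y = 0.047. Discount each cash flow and weight by its period:
  t   CF        PV=CF/(1+0.047)^t    t·PV
  1     2,375.00     2,268.3859     2,268.3859
  2     2,375.00     2,166.5577     4,333.1153
  3     2,375.00     2,069.3005     6,207.9016
  4     2,375.00     1,976.4093     7,905.6372
  5     2,375.00     1,887.6880     9,438.4398
  6     2,375.00     1,802.9493    10,817.6960
  7     2,375.00     1,722.0147    12,054.1026
  8    52,375.00    36,270.2528   290,162.0224
  Σ                 50,163.5581   343,187.3007
Price P = Σ PV = 50,163.5581.
Macaulay duration = Σ(t·PV) / P = 343,187.3007 / 50,163.5581 = 6.84137 half-year periods.
In years: 6.84137 / 2 = 3.42068 years.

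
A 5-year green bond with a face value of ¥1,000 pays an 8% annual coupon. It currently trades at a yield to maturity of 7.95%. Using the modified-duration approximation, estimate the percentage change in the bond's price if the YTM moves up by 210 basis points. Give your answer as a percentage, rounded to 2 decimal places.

-8.39%

Periodic yield y = 0.0795. Modified duration first:
  t   CF        PV=CF/(1+0.0795)^t    t·PV
  1        80.00        74.1084        74.1084
  2        80.00        68.6507       137.3013
  3        80.00        63.5949       190.7846
  4        80.00        58.9114       235.6456
  5     1,080.00       736.7337     3,683.6684
  Σ                  1,001.9990     4,321.5083
P = 1,001.9990; D_Mac = 4.31289 yrs; D_mod = 4.31289/(1+0.0795) = 3.99526 yrs.
ΔP/P ≈ -D_mod · Δy = -3.99526 × (+0.021) = -0.083901 = -8.3901%.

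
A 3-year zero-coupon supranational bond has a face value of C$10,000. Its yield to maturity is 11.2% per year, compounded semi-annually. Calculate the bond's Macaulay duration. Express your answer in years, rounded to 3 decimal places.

3.000 years

A zero-coupon bond has a single cash flow at maturity, so its Macaulay duration equals its maturity: 3 years.
(Equivalently: 6 semi-annual periods ÷ 2 = 3 years.)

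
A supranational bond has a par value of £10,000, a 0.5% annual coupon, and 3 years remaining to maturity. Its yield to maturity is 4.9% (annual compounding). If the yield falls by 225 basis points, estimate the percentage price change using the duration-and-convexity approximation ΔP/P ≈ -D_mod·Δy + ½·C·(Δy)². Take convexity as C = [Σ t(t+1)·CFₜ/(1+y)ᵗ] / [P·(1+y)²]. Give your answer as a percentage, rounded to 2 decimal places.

+6.67%

With y = 0.049:
  t   CF        PV=CF/(1+0.049)^t    t·PV        t(t+1)·PV
  1        50.00        47.6644        47.6644          95.3289
  2        50.00        45.4380        90.8760         272.6279
  3    10,050.00     8,706.4197    26,119.2590     104,477.0360
  Σ                  8,799.5221    26,257.7994     104,844.9928
P = 8,799.5221; D_Mac = 2.98400 yrs; D_mod = 2.84462 yrs; C = 10.82774.
Duration effect: -2.84462 × (-0.0225) = +0.064004
Convexity effect: 0.5 × 10.82774 × (-0.0225)² = +0.0027408
ΔP/P ≈ +0.064004 + 0.0027408 = +0.066745 = +6.6745%.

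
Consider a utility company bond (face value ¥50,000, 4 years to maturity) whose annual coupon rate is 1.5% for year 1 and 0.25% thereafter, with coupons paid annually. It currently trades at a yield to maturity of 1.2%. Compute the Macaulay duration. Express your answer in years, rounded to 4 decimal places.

Periodic yield y = 0.012. Discount each cash flow and weight by its year:
  t   CF        PV=CF/(1+0.012)^t    t·PV
  1       750.00       741.1067       741.1067
  2       125.00       122.0531       244.1063
  3       125.00       120.6059       361.8176
  4    50,125.00    47,789.4834   191,157.9335
  Σ                 48,773.2491   192,504.9641
Price P = Σ PV = 48,773.2491.
Macaulay duration = Σ(t·PV) / P = 192,504.9641 / 48,773.2491 = 3.94694 years.

3.9469 years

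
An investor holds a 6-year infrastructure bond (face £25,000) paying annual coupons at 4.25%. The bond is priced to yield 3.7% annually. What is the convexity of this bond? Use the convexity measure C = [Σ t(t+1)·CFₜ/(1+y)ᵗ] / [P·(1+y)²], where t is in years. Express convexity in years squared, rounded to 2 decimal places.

34.14

With y = 0.037:
  t   CF        PV=CF/(1+0.037)^t    t·PV        t(t+1)·PV
  1     1,062.50     1,024.5902     1,024.5902       2,049.1803
  2     1,062.50       988.0329     1,976.0659       5,928.1977
  3     1,062.50       952.7801     2,858.3402      11,433.3610
  4     1,062.50       918.7850     3,675.1401      18,375.7007
  5     1,062.50       886.0029     4,430.0146      26,580.0878
  6    26,062.50    20,957.6959   125,746.1753     880,223.2270
  Σ                 25,727.8870   139,710.3264     944,589.7545
P = 25,727.8870.
Convexity = Σ t(t+1)·PV / [P·(1+y)²] = 944,589.7545 / (25,727.8870 × 1.075369) = 34.14142.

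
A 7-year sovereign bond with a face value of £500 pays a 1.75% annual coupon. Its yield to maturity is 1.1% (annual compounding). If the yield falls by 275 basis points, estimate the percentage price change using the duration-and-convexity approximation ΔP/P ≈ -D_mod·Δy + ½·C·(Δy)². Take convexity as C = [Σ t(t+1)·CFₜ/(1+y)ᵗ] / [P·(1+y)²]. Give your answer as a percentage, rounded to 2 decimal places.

+20.05%

With y = 0.011:
  t   CF        PV=CF/(1+0.011)^t    t·PV        t(t+1)·PV
  1         8.75         8.6548         8.6548          17.3096
  2         8.75         8.5606        17.1213          51.3638
  3         8.75         8.4675        25.4025         101.6099
  4         8.75         8.3754        33.5014         167.5072
  5         8.75         8.2842        41.4212         248.5270
  6         8.75         8.1941        49.1646         344.1521
  7       508.75       471.2445     3,298.7118      26,389.6943
  Σ                    521.7811     3,473.9775      27,320.1638
P = 521.7811; D_Mac = 6.65792 yrs; D_mod = 6.58548 yrs; C = 51.22625.
Duration effect: -6.58548 × (-0.0275) = +0.181101
Convexity effect: 0.5 × 51.22625 × (-0.0275)² = +0.0193699
ΔP/P ≈ +0.181101 + 0.0193699 = +0.200471 = +20.0471%.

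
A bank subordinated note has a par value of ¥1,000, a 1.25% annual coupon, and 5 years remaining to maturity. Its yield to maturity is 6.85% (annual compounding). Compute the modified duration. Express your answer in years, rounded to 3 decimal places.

4.546 years

Periodic yield y = 0.0685. First find Macaulay duration:
  t   CF        PV=CF/(1+0.0685)^t    t·PV
  1        12.50        11.6986        11.6986
  2        12.50        10.9487        21.8973
  3        12.50        10.2468        30.7403
  4        12.50         9.5899        38.3594
  5     1,012.50       726.9799     3,634.8995
  Σ                    769.4638     3,737.5951
P = 769.4638; Macaulay duration = 3,737.5951 / 769.4638 = 4.85740 years.
Modified duration = D_Mac / (1 + y) = 4.85740 / 1.0685 = 4.54600 years.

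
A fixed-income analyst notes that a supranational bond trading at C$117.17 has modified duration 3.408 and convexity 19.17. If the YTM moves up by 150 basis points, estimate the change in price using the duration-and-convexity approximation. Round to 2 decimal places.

Duration effect: -D_mod·Δy = -3.408 × (+0.015) = -0.051120
Convexity effect: ½·C·(Δy)² = 0.5 × 19.17 × (0.015)² = +0.002156625
ΔP/P ≈ -0.051120 + 0.002156625 = -0.048963375
ΔP ≈ 117.17 × (-0.048963375) = -5.73703864875.

-C$5.74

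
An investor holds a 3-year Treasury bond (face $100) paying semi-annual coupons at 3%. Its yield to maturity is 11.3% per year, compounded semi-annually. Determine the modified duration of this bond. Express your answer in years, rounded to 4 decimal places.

Periodic yield y = 0.0565. First find Macaulay duration:
  t   CF        PV=CF/(1+0.0565)^t    t·PV
  1         1.50         1.4198         1.4198
  2         1.50         1.3439         2.6877
  3         1.50         1.2720         3.8160
  4         1.50         1.2040         4.8159
  5         1.50         1.1396         5.6979
  6       101.50        72.9876       437.9256
  Σ                     79.3668       456.3627
P = 79.3668; Macaulay duration = 456.3627 / 79.3668 = 5.75005 half-year periods = 2.87502 years.
Modified duration = D_Mac / (1 + y) = 2.87502 / 1.0565 = 2.72127 years.

2.7213 years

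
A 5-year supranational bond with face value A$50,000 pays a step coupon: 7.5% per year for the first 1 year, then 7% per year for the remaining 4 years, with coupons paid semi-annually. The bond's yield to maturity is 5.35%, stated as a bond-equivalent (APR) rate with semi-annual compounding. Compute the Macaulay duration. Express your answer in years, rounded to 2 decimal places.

Periodic yield y = 0.02675. Discount each cash flow and weight by its period:
  t   CF        PV=CF/(1+0.02675)^t    t·PV
  1     1,875.00     1,826.1505     1,826.1505
  2     1,875.00     1,778.5736     3,557.1473
  3     1,750.00     1,616.7539     4,850.2617
  4     1,750.00     1,574.6325     6,298.5299
  5     1,750.00     1,533.6084     7,668.0422
  6     1,750.00     1,493.6532     8,961.9193
  7     1,750.00     1,454.7390    10,183.1727
  8     1,750.00     1,416.8385    11,334.7082
  9     1,750.00     1,379.9255    12,419.3296
  10   51,750.00    39,743.2372   397,432.3721
  Σ                 53,818.1123   464,531.6334
Price P = Σ PV = 53,818.1123.
Macaulay duration = Σ(t·PV) / P = 464,531.6334 / 53,818.1123 = 8.63151 half-year periods.
In years: 8.63151 / 2 = 4.31576 years.

4.32 years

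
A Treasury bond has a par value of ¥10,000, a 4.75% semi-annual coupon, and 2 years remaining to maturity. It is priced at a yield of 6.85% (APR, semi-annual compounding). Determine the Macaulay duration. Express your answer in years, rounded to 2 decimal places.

1.93 years

Periodic yield y = 0.03425. Discount each cash flow and weight by its period:
  t   CF        PV=CF/(1+0.03425)^t    t·PV
  1       237.50       229.6350       229.6350
  2       237.50       222.0305       444.0609
  3       237.50       214.6777       644.0332
  4    10,237.50     8,947.2958    35,789.1833
  Σ                  9,613.6390    37,106.9124
Price P = Σ PV = 9,613.6390.
Macaulay duration = Σ(t·PV) / P = 37,106.9124 / 9,613.6390 = 3.85982 half-year periods.
In years: 3.85982 / 2 = 1.92991 years.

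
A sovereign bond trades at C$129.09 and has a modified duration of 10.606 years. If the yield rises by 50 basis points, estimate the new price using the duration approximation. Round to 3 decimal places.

Duration approximation: ΔP/P ≈ -D_mod · Δy = -10.606 × (+0.005) = -0.053030.
New price ≈ 129.09 × (1 - 0.053030) = 122.2443573.

C$122.244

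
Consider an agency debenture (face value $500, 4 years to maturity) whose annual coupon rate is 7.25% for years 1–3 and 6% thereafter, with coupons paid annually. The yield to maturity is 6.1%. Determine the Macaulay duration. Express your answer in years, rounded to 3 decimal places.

3.617 years

Periodic yield y = 0.061. Discount each cash flow and weight by its year:
  t   CF        PV=CF/(1+0.061)^t    t·PV
  1        36.25        34.1659        34.1659
  2        36.25        32.2016        64.4032
  3        36.25        30.3502        91.0507
  4       530.00       418.2292     1,672.9167
  Σ                    514.9469     1,862.5364
Price P = Σ PV = 514.9469.
Macaulay duration = Σ(t·PV) / P = 1,862.5364 / 514.9469 = 3.61695 years.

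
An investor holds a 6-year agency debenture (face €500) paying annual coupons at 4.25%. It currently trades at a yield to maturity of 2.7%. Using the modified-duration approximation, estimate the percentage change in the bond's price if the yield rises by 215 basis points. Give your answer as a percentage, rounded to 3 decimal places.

Periodic yield y = 0.027. Modified duration first:
  t   CF        PV=CF/(1+0.027)^t    t·PV
  1        21.25        20.6913        20.6913
  2        21.25        20.1474        40.2947
  3        21.25        19.6177        58.8530
  4        21.25        19.1019        76.4077
  5        21.25        18.5997        92.9987
  6       521.25       444.2459     2,665.4753
  Σ                    542.4039     2,954.7207
P = 542.4039; D_Mac = 5.44745 yrs; D_mod = 5.44745/(1+0.027) = 5.30424 yrs.
ΔP/P ≈ -D_mod · Δy = -5.30424 × (+0.0215) = -0.114041 = -11.4041%.

-11.404%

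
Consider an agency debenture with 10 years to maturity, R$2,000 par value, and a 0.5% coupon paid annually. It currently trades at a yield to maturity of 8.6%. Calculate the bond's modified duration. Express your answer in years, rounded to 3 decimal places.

Periodic yield y = 0.086. First find Macaulay duration:
  t   CF        PV=CF/(1+0.086)^t    t·PV
  1        10.00         9.2081         9.2081
  2        10.00         8.4789        16.9578
  3        10.00         7.8075        23.4224
  4        10.00         7.1892        28.7568
  5        10.00         6.6199        33.0995
  6        10.00         6.0957        36.5740
  7        10.00         5.6130        39.2907
  8        10.00         5.1685        41.3477
  9        10.00         4.7592        42.8326
  10    2,010.00       880.8416     8,808.4158
  Σ                    941.7814     9,079.9053
P = 941.7814; Macaulay duration = 9,079.9053 / 941.7814 = 9.64120 years.
Modified duration = D_Mac / (1 + y) = 9.64120 / 1.086 = 8.87772 years.

8.878 years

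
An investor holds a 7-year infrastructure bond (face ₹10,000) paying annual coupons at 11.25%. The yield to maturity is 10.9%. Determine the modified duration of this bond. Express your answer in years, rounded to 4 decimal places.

Periodic yield y = 0.109. First find Macaulay duration:
  t   CF        PV=CF/(1+0.109)^t    t·PV
  1     1,125.00     1,014.4274     1,014.4274
  2     1,125.00       914.7226     1,829.4453
  3     1,125.00       824.8175     2,474.4526
  4     1,125.00       743.7489     2,974.9956
  5     1,125.00       670.6482     3,353.2412
  6     1,125.00       604.7324     3,628.3945
  7    11,125.00     5,392.3639    37,746.5476
  Σ                 10,165.4611    53,021.5042
P = 10,165.4611; Macaulay duration = 53,021.5042 / 10,165.4611 = 5.21585 years.
Modified duration = D_Mac / (1 + y) = 5.21585 / 1.109 = 4.70320 years.

4.7032 years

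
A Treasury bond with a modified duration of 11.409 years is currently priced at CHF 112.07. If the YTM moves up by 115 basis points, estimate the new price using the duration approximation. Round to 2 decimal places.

CHF 97.37

Duration approximation: ΔP/P ≈ -D_mod · Δy = -11.409 × (+0.0115) = -0.1312035.
New price ≈ 112.07 × (1 - 0.1312035) = 97.366023755.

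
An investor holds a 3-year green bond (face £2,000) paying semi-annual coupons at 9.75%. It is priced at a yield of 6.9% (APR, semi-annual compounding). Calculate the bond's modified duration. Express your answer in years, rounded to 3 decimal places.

Periodic yield y = 0.0345. First find Macaulay duration:
  t   CF        PV=CF/(1+0.0345)^t    t·PV
  1        97.50        94.2484        94.2484
  2        97.50        91.1053       182.2106
  3        97.50        88.0670       264.2010
  4        97.50        85.1300       340.5200
  5        97.50        82.2910       411.4548
  6     2,097.50     1,711.2718    10,267.6309
  Σ                  2,152.1135    11,560.2657
P = 2,152.1135; Macaulay duration = 11,560.2657 / 2,152.1135 = 5.37159 half-year periods = 2.68579 years.
Modified duration = D_Mac / (1 + y) = 2.68579 / 1.0345 = 2.59622 years.

2.596 years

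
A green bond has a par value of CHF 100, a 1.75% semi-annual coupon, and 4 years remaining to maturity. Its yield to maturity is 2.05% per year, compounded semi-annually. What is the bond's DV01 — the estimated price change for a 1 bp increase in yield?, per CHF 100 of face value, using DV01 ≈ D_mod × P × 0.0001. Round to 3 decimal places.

Periodic yield y = 0.01025.
  t   CF        PV=CF/(1+0.01025)^t    t·PV
  1        0.875         0.8661         0.8661
  2        0.875         0.8573         1.7147
  3        0.875         0.8486         2.5459
  4        0.875         0.8400         3.3601
  5        0.875         0.8315         4.1575
  6        0.875         0.8231         4.9384
  7        0.875         0.8147         5.7030
  8      100.875        92.9721       743.7769
  Σ                     98.8535       767.0626
P = 98.8535; D_Mac = 7.75959 half-year periods = 3.87979 yrs; D_mod = 3.84043 yrs.
DV01 ≈ 3.84043 × 98.8535 × 0.0001 = 0.037964.

CHF 0.038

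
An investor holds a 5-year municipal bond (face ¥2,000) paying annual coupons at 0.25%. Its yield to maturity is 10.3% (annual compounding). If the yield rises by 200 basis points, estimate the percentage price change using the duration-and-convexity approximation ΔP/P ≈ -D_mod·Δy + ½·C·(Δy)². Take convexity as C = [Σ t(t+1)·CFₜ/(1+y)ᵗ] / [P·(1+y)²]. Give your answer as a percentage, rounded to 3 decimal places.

-8.517%

With y = 0.103:
  t   CF        PV=CF/(1+0.103)^t    t·PV        t(t+1)·PV
  1         5.00         4.5331         4.5331           9.0662
  2         5.00         4.1098         8.2196          24.6587
  3         5.00         3.7260        11.1780          44.7121
  4         5.00         3.3781        13.5123          67.5613
  5     2,005.00     1,228.1087     6,140.5436      36,843.2616
  Σ                  1,243.8557     6,177.9865      36,989.2598
P = 1,243.8557; D_Mac = 4.96680 yrs; D_mod = 4.50299 yrs; C = 24.44301.
Duration effect: -4.50299 × (+0.02) = -0.090060
Convexity effect: 0.5 × 24.44301 × (0.02)² = +0.0048886
ΔP/P ≈ -0.090060 + 0.0048886 = -0.085171 = -8.5171%.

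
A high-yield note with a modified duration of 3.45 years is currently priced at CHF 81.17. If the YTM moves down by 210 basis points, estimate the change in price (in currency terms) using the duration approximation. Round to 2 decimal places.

Duration approximation: ΔP/P ≈ -D_mod · Δy = -3.45 × (-0.021) = +0.072450.
ΔP ≈ 81.17 × (+0.072450) = +5.8807665.

+CHF 5.88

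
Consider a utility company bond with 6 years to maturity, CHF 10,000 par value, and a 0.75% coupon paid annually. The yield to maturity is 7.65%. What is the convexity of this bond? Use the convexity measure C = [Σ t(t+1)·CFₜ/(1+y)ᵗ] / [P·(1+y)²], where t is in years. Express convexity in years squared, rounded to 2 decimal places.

With y = 0.0765:
  t   CF        PV=CF/(1+0.0765)^t    t·PV        t(t+1)·PV
  1        75.00        69.6702        69.6702         139.3405
  2        75.00        64.7192       129.4384         388.3152
  3        75.00        60.1200       180.3601         721.4403
  4        75.00        55.8477       223.3907       1,116.9536
  5        75.00        51.8789       259.3947       1,556.3682
  6    10,075.00     6,473.8234    38,842.9406     271,900.5839
  Σ                  6,776.0595    39,705.1947     275,823.0017
P = 6,776.0595.
Convexity = Σ t(t+1)·PV / [P·(1+y)²] = 275,823.0017 / (6,776.0595 × 1.158852) = 35.12572.

35.13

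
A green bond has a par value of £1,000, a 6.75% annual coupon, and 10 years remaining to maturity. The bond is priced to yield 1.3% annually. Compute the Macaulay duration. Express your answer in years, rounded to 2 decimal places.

Periodic yield y = 0.013. Discount each cash flow and weight by its year:
  t   CF        PV=CF/(1+0.013)^t    t·PV
  1        67.50        66.6338        66.6338
  2        67.50        65.7786       131.5573
  3        67.50        64.9345       194.8035
  4        67.50        64.1012       256.4047
  5        67.50        63.2786       316.3928
  6        67.50        62.4665       374.7989
  7        67.50        61.6648       431.6539
  8        67.50        60.8735       486.9879
  9        67.50        60.0923       540.8306
  10    1,067.50       938.1525     9,381.5248
  Σ                  1,507.9762    12,181.5882
Price P = Σ PV = 1,507.9762.
Macaulay duration = Σ(t·PV) / P = 12,181.5882 / 1,507.9762 = 8.07810 years.

8.08 years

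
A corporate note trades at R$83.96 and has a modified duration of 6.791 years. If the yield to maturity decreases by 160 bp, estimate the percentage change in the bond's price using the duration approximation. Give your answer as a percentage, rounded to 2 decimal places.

Duration approximation: ΔP/P ≈ -D_mod · Δy = -6.791 × (-0.016) = +0.108656.
As a percentage: +10.8656%.

+10.87%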